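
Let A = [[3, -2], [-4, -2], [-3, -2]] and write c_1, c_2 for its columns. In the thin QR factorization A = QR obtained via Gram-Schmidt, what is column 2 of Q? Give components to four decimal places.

e_2 = (-0.8507, -0.3329, -0.4068)

e_1 = c_1/‖c_1‖ = (3, -4, -3)/5.8310 = (0.5145, -0.6860, -0.5145).
r_{12} = e_1·c_2 = 1.3720.
u_2 = c_2 − 1.3720·e_1 = (-2.7059, -1.0588, -1.2941).
‖u_2‖ = 3.1808, so e_2 = (-0.8507, -0.3329, -0.4068).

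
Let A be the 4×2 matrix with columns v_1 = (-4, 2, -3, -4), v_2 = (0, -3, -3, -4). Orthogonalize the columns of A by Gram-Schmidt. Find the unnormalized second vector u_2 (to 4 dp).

v_1 = (-4, 2, -3, -4); ‖v_1‖ = 6.7082, so e_1 = (-0.5963, 0.2981, -0.4472, -0.5963).
e_1·v_2 = (-0.5963)·0 + 0.2981·(-3) + (-0.4472)·(-3) + (-0.5963)·(-4) = 2.8324.
u_2 = v_2 − 2.8324·e_1 = (1.6889, -3.8444, -1.7333, -2.3111).

u_2 = (1.6889, -3.8444, -1.7333, -2.3111)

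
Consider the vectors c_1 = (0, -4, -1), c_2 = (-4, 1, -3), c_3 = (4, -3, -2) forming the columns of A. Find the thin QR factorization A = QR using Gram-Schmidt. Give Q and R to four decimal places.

q_1 = c_1/‖c_1‖ = (0, -4, -1)/4.1231 = (0.0000, -0.9701, -0.2425).
r_{12} = q_1·c_2 = -0.2425.
u_2 = c_2 + 0.2425·q_1 = (-4.0000, 0.7647, -3.0588).
‖u_2‖ = 5.0932, so q_2 = (-0.7854, 0.1501, -0.6006).
r_{13} = q_1·c_3 = 3.3955; r_{23} = q_2·c_3 = -2.3907.
u_3 = c_3 − 3.3955·q_1 + 2.3907·q_2 = (2.1224, 0.6531, -2.6122).
‖u_3‖ = 3.4286, so q_3 = (0.6190, 0.1905, -0.7619).

Q = [[0.0000, -0.7854, 0.6190], [-0.9701, 0.1501, 0.1905], [-0.2425, -0.6006, -0.7619]], R = [[4.1231, -0.2425, 3.3955], [0.0000, 5.0932, -2.3907], [0.0000, 0.0000, 3.4286]]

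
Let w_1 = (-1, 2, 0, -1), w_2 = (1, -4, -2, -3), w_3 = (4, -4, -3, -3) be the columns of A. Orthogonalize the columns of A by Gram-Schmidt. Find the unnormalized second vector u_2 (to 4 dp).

w_1 = (-1, 2, 0, -1); ‖w_1‖ = 2.4495, so q_1 = (-0.4082, 0.8165, 0.0000, -0.4082).
q_1·w_2 = (-0.4082)·1 + 0.8165·(-4) + 0.0000·(-2) + (-0.4082)·(-3) = -2.4495.
u_2 = w_2 + 2.4495·q_1 = (0.0000, -2.0000, -2.0000, -4.0000).

u_2 = (0.0000, -2.0000, -2.0000, -4.0000)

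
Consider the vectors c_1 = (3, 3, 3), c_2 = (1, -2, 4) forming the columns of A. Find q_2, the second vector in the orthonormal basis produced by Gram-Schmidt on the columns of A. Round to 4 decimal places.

c_1 = (3, 3, 3); ‖c_1‖ = 5.1962, so q_1 = (0.5774, 0.5774, 0.5774).
q_1·c_2 = 0.5774·1 + 0.5774·(-2) + 0.5774·4 = 1.7321.
u_2 = c_2 − 1.7321·q_1 = (0.0000, -3.0000, 3.0000).
‖u_2‖ = 4.2426, so q_2 = (0.0000, -0.7071, 0.7071).

q_2 = (0.0000, -0.7071, 0.7071)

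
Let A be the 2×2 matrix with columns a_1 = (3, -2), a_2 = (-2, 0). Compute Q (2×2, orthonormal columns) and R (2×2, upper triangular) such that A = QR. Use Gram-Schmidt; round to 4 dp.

a_1 = (3, -2); ‖a_1‖ = 3.6056, so e_1 = (0.8321, -0.5547).
e_1·a_2 = 0.8321·(-2) + (-0.5547)·0 = -1.6641.
u_2 = a_2 + 1.6641·e_1 = (-0.6154, -0.9231).
‖u_2‖ = 1.1094, so e_2 = (-0.5547, -0.8321).

Q = [[0.8321, -0.5547], [-0.5547, -0.8321]], R = [[3.6056, -1.6641], [0.0000, 1.1094]]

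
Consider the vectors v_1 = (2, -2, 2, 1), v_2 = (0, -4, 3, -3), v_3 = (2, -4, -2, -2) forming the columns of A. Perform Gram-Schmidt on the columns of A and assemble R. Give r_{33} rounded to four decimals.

e_1 = v_1/‖v_1‖ = (2, -2, 2, 1)/3.6056 = (0.5547, -0.5547, 0.5547, 0.2774).
r_{12} = e_1·v_2 = 3.0509.
u_2 = v_2 − 3.0509·e_1 = (-1.6923, -2.3077, 1.3077, -3.8462).
‖u_2‖ = 4.9691, so e_2 = (-0.3406, -0.4644, 0.2632, -0.7740).
r_{13} = e_1·v_3 = 1.6641; r_{23} = e_2·v_3 = 2.1982.
u_3 = v_3 − 1.6641·e_1 − 2.1982·e_2 = (1.8255, -2.0561, -3.5016, -0.7601).
r_{33} = ‖u_3‖ = 4.5165.

r_{33} = 4.5165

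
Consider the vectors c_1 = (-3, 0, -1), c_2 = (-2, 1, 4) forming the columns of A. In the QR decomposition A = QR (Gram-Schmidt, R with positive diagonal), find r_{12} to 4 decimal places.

c_1 = (-3, 0, -1); ‖c_1‖ = 3.1623, so e_1 = (-0.9487, 0.0000, -0.3162).
r_{12} = e_1·c_2 = 0.6325.

r_{12} = 0.6325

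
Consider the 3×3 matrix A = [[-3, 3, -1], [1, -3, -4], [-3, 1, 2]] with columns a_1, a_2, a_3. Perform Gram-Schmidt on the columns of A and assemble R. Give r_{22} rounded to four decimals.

r_{22} = 2.6754

a_1 = (-3, 1, -3); ‖a_1‖ = 4.3589, so q_1 = (-0.6882, 0.2294, -0.6882).
q_1·a_2 = (-0.6882)·3 + 0.2294·(-3) + (-0.6882)·1 = -3.4412.
u_2 = a_2 + 3.4412·q_1 = (0.6316, -2.2105, -1.3684).
r_{22} = ‖u_2‖ = 2.6754.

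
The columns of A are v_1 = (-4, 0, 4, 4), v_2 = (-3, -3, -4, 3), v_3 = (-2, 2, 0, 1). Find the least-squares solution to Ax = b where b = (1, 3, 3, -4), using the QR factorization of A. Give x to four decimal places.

q_1 = v_1/‖v_1‖ = (-4, 0, 4, 4)/6.9282 = (-0.5774, 0.0000, 0.5774, 0.5774).
r_{12} = q_1·v_2 = 1.1547.
u_2 = v_2 − 1.1547·q_1 = (-2.3333, -3.0000, -4.6667, 2.3333).
‖u_2‖ = 6.4550, so q_2 = (-0.3615, -0.4648, -0.7230, 0.3615).
r_{13} = q_1·v_3 = 1.7321; r_{23} = q_2·v_3 = 0.1549.
u_3 = v_3 − 1.7321·q_1 − 0.1549·q_2 = (-0.9440, 2.0720, -0.8880, -0.0560).
‖u_3‖ = 2.4446, so q_3 = (-0.3862, 0.8476, -0.3633, -0.0229).
Qᵀb = (-1.1547, -5.3705, 1.1585).
Back-substitute: x_3 = 1.1585/2.4446 = 0.4739.
x_2 = (-5.3705 − 0.1549·0.4739)/6.4550 = -0.8434.
x_1 = (-1.1547 − 1.1547·(-0.8434) − 1.7321·0.4739)/6.9282 = -0.1446.

x = (-0.1446, -0.8434, 0.4739)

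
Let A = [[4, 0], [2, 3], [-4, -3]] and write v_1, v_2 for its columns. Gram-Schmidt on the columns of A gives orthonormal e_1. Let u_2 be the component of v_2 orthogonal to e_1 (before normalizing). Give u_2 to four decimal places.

v_1 = (4, 2, -4); ‖v_1‖ = 6.0000, so e_1 = (0.6667, 0.3333, -0.6667).
e_1·v_2 = 0.6667·0 + 0.3333·3 + (-0.6667)·(-3) = 3.0000.
u_2 = v_2 − 3.0000·e_1 = (-2.0000, 2.0000, -1.0000).

u_2 = (-2.0000, 2.0000, -1.0000)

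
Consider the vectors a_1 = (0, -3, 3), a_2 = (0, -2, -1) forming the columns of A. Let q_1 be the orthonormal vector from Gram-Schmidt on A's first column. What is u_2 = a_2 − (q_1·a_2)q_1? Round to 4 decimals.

a_1 = (0, -3, 3); ‖a_1‖ = 4.2426, so q_1 = (0.0000, -0.7071, 0.7071).
q_1·a_2 = 0.0000·0 + (-0.7071)·(-2) + 0.7071·(-1) = 0.7071.
u_2 = a_2 − 0.7071·q_1 = (0.0000, -1.5000, -1.5000).

u_2 = (0.0000, -1.5000, -1.5000)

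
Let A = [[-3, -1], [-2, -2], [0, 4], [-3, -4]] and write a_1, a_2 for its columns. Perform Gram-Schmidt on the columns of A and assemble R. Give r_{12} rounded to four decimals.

a_1 = (-3, -2, 0, -3); ‖a_1‖ = 4.6904, so e_1 = (-0.6396, -0.4264, 0.0000, -0.6396).
r_{12} = e_1·a_2 = 4.0508.

r_{12} = 4.0508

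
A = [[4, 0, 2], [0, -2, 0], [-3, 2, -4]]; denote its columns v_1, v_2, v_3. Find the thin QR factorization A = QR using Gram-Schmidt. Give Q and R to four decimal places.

v_1 = (4, 0, -3); ‖v_1‖ = 5.0000, so e_1 = (0.8000, 0.0000, -0.6000).
e_1·v_2 = 0.8000·0 + 0.0000·(-2) + (-0.6000)·2 = -1.2000.
u_2 = v_2 + 1.2000·e_1 = (0.9600, -2.0000, 1.2800).
‖u_2‖ = 2.5612, so e_2 = (0.3748, -0.7809, 0.4998).
e_1·v_3 = 0.8000·2 + 0.0000·0 + (-0.6000)·(-4) = 4.0000; e_2·v_3 = 0.3748·2 + (-0.7809)·0 + 0.4998·(-4) = -1.2494.
u_3 = v_3 − 4.0000·e_1 + 1.2494·e_2 = (-0.7317, -0.9756, -0.9756).
‖u_3‖ = 1.5617, so e_3 = (-0.4685, -0.6247, -0.6247).

Q = [[0.8000, 0.3748, -0.4685], [0.0000, -0.7809, -0.6247], [-0.6000, 0.4998, -0.6247]], R = [[5.0000, -1.2000, 4.0000], [0.0000, 2.5612, -1.2494], [0.0000, 0.0000, 1.5617]]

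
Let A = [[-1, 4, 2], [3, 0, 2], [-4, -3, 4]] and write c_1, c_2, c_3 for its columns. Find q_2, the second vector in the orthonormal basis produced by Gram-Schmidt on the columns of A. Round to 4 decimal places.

q_1 = c_1/‖c_1‖ = (-1, 3, -4)/5.0990 = (-0.1961, 0.5883, -0.7845).
r_{12} = q_1·c_2 = 1.5689.
u_2 = c_2 − 1.5689·q_1 = (4.3077, -0.9231, -1.7692).
‖u_2‖ = 4.7475, so q_2 = (0.9074, -0.1944, -0.3727).

q_2 = (0.9074, -0.1944, -0.3727)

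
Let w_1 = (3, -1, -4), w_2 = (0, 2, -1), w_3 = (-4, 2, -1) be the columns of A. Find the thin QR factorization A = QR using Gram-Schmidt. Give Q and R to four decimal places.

q_1 = w_1/‖w_1‖ = (3, -1, -4)/5.0990 = (0.5883, -0.1961, -0.7845).
r_{12} = q_1·w_2 = 0.3922.
u_2 = w_2 − 0.3922·q_1 = (-0.2308, 2.0769, -0.6923).
‖u_2‖ = 2.2014, so q_2 = (-0.1048, 0.9435, -0.3145).
r_{13} = q_1·w_3 = -1.9612; r_{23} = q_2·w_3 = 2.6207.
u_3 = w_3 + 1.9612·q_1 − 2.6207·q_2 = (-2.5714, -0.8571, -1.7143).
‖u_3‖ = 3.2071, so q_3 = (-0.8018, -0.2673, -0.5345).

Q = [[0.5883, -0.1048, -0.8018], [-0.1961, 0.9435, -0.2673], [-0.7845, -0.3145, -0.5345]], R = [[5.0990, 0.3922, -1.9612], [0.0000, 2.2014, 2.6207], [0.0000, 0.0000, 3.2071]]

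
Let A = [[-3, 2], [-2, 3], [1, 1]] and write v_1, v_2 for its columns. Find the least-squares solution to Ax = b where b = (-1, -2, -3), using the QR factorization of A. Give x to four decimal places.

x = (-0.8667, -1.4667)

e_1 = v_1/‖v_1‖ = (-3, -2, 1)/3.7417 = (-0.8018, -0.5345, 0.2673).
r_{12} = e_1·v_2 = -2.9399.
u_2 = v_2 + 2.9399·e_1 = (-0.3571, 1.4286, 1.7857).
‖u_2‖ = 2.3146, so e_2 = (-0.1543, 0.6172, 0.7715).
Qᵀb = (1.0690, -3.3947).
Back-substitute: x_2 = -3.3947/2.3146 = -1.4667.
x_1 = (1.0690 + 2.9399·(-1.4667))/3.7417 = -0.8667.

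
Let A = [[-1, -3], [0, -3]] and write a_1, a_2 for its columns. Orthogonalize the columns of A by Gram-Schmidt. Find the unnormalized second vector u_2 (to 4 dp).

a_1 = (-1, 0); ‖a_1‖ = 1.0000, so q_1 = (-1.0000, 0.0000).
q_1·a_2 = (-1.0000)·(-3) + 0.0000·(-3) = 3.0000.
u_2 = a_2 − 3.0000·q_1 = (0.0000, -3.0000).

u_2 = (0.0000, -3.0000)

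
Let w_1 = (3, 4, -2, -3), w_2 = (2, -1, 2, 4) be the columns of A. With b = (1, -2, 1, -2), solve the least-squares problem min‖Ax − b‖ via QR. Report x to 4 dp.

x = (-0.0703, -0.1194)

q_1 = w_1/‖w_1‖ = (3, 4, -2, -3)/6.1644 = (0.4867, 0.6489, -0.3244, -0.4867).
r_{12} = q_1·w_2 = -2.2711.
u_2 = w_2 + 2.2711·q_1 = (3.1053, 0.4737, 1.2632, 2.8947).
‖u_2‖ = 4.4544, so q_2 = (0.6971, 0.1063, 0.2836, 0.6499).
Qᵀb = (-0.1622, -0.5317).
Back-substitute: x_2 = -0.5317/4.4544 = -0.1194.
x_1 = (-0.1622 + 2.2711·(-0.1194))/6.1644 = -0.0703.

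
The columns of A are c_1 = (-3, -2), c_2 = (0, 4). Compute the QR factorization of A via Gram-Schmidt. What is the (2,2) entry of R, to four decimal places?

r_{22} = 3.3282

c_1 = (-3, -2); ‖c_1‖ = 3.6056, so e_1 = (-0.8321, -0.5547).
e_1·c_2 = (-0.8321)·0 + (-0.5547)·4 = -2.2188.
u_2 = c_2 + 2.2188·e_1 = (-1.8462, 2.7692).
r_{22} = ‖u_2‖ = 3.3282.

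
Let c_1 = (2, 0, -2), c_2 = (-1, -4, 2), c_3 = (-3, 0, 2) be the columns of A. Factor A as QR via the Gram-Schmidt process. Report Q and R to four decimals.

Q = [[0.7071, 0.1231, -0.6963], [0.0000, -0.9847, -0.1741], [-0.7071, 0.1231, -0.6963]], R = [[2.8284, -2.1213, -3.5355], [0.0000, 4.0620, -0.1231], [0.0000, 0.0000, 0.6963]]

e_1 = c_1/‖c_1‖ = (2, 0, -2)/2.8284 = (0.7071, 0.0000, -0.7071).
r_{12} = e_1·c_2 = -2.1213.
u_2 = c_2 + 2.1213·e_1 = (0.5000, -4.0000, 0.5000).
‖u_2‖ = 4.0620, so e_2 = (0.1231, -0.9847, 0.1231).
r_{13} = e_1·c_3 = -3.5355; r_{23} = e_2·c_3 = -0.1231.
u_3 = c_3 + 3.5355·e_1 + 0.1231·e_2 = (-0.4848, -0.1212, -0.4848).
‖u_3‖ = 0.6963, so e_3 = (-0.6963, -0.1741, -0.6963).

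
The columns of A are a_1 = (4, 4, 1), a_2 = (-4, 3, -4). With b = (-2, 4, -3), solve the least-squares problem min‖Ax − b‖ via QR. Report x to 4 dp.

x = (0.3576, 0.8503)

a_1 = (4, 4, 1); ‖a_1‖ = 5.7446, so e_1 = (0.6963, 0.6963, 0.1741).
e_1·a_2 = 0.6963·(-4) + 0.6963·3 + 0.1741·(-4) = -1.3926.
u_2 = a_2 + 1.3926·e_1 = (-3.0303, 3.9697, -3.7576).
‖u_2‖ = 6.2498, so e_2 = (-0.4849, 0.6352, -0.6012).
Qᵀb = (0.8704, 5.3141).
Back-substitute: x_2 = 5.3141/6.2498 = 0.8503.
x_1 = (0.8704 + 1.3926·0.8503)/5.7446 = 0.3576.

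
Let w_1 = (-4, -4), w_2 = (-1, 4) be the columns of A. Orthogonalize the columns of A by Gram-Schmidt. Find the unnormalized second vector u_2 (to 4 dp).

u_2 = (-2.5000, 2.5000)

w_1 = (-4, -4); ‖w_1‖ = 5.6569, so q_1 = (-0.7071, -0.7071).
q_1·w_2 = (-0.7071)·(-1) + (-0.7071)·4 = -2.1213.
u_2 = w_2 + 2.1213·q_1 = (-2.5000, 2.5000).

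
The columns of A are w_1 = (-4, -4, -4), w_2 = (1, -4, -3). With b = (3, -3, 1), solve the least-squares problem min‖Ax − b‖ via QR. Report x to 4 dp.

x = (-0.5833, 1.0000)

e_1 = w_1/‖w_1‖ = (-4, -4, -4)/6.9282 = (-0.5774, -0.5774, -0.5774).
r_{12} = e_1·w_2 = 3.4641.
u_2 = w_2 − 3.4641·e_1 = (3.0000, -2.0000, -1.0000).
‖u_2‖ = 3.7417, so e_2 = (0.8018, -0.5345, -0.2673).
Qᵀb = (-0.5774, 3.7417).
Back-substitute: x_2 = 3.7417/3.7417 = 1.0000.
x_1 = (-0.5774 − 3.4641·1.0000)/6.9282 = -0.5833.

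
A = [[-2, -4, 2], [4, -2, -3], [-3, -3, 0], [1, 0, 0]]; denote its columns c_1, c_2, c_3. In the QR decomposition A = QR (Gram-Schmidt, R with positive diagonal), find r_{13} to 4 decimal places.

c_1 = (-2, 4, -3, 1); ‖c_1‖ = 5.4772, so q_1 = (-0.3651, 0.7303, -0.5477, 0.1826).
r_{13} = q_1·c_3 = -2.9212.

r_{13} = -2.9212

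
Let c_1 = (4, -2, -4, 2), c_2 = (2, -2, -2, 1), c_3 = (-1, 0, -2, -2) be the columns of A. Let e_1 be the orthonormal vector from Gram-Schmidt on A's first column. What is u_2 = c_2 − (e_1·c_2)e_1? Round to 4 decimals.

e_1 = c_1/‖c_1‖ = (4, -2, -4, 2)/6.3246 = (0.6325, -0.3162, -0.6325, 0.3162).
r_{12} = e_1·c_2 = 3.4785.
u_2 = c_2 − 3.4785·e_1 = (-0.2000, -0.9000, 0.2000, -0.1000).

u_2 = (-0.2000, -0.9000, 0.2000, -0.1000)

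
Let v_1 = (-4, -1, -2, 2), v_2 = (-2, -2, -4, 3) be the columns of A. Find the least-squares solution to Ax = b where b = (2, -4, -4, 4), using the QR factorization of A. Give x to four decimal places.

e_1 = v_1/‖v_1‖ = (-4, -1, -2, 2)/5.0000 = (-0.8000, -0.2000, -0.4000, 0.4000).
r_{12} = e_1·v_2 = 4.8000.
u_2 = v_2 − 4.8000·e_1 = (1.8400, -1.0400, -2.0800, 1.0800).
‖u_2‖ = 3.1559, so e_2 = (0.5830, -0.3295, -0.6591, 0.3422).
Qᵀb = (2.4000, 6.4893).
Back-substitute: x_2 = 6.4893/3.1559 = 2.0562.
x_1 = (2.4000 − 4.8000·2.0562)/5.0000 = -1.4940.

x = (-1.4940, 2.0562)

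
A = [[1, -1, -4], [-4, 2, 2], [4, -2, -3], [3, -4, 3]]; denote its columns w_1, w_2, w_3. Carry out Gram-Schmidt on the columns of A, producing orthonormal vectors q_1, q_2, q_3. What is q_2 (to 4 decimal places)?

q_2 = (-0.1388, -0.3415, 0.3415, -0.8645)

w_1 = (1, -4, 4, 3); ‖w_1‖ = 6.4807, so q_1 = (0.1543, -0.6172, 0.6172, 0.4629).
q_1·w_2 = 0.1543·(-1) + (-0.6172)·2 + 0.6172·(-2) + 0.4629·(-4) = -4.4748.
u_2 = w_2 + 4.4748·q_1 = (-0.3095, -0.7619, 0.7619, -1.9286).
‖u_2‖ = 2.2307, so q_2 = (-0.1388, -0.3415, 0.3415, -0.8645).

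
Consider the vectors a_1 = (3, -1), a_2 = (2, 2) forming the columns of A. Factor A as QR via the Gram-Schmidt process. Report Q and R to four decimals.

Q = [[0.9487, 0.3162], [-0.3162, 0.9487]], R = [[3.1623, 1.2649], [0.0000, 2.5298]]

a_1 = (3, -1); ‖a_1‖ = 3.1623, so e_1 = (0.9487, -0.3162).
e_1·a_2 = 0.9487·2 + (-0.3162)·2 = 1.2649.
u_2 = a_2 − 1.2649·e_1 = (0.8000, 2.4000).
‖u_2‖ = 2.5298, so e_2 = (0.3162, 0.9487).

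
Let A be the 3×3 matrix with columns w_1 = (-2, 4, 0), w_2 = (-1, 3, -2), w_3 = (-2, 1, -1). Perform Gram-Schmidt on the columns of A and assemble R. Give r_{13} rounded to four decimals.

w_1 = (-2, 4, 0); ‖w_1‖ = 4.4721, so e_1 = (-0.4472, 0.8944, 0.0000).
r_{13} = e_1·w_3 = 1.7889.

r_{13} = 1.7889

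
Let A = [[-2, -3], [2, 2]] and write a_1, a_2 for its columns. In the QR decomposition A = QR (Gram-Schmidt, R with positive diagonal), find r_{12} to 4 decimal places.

r_{12} = 3.5355

q_1 = a_1/‖a_1‖ = (-2, 2)/2.8284 = (-0.7071, 0.7071).
r_{12} = q_1·a_2 = 3.5355.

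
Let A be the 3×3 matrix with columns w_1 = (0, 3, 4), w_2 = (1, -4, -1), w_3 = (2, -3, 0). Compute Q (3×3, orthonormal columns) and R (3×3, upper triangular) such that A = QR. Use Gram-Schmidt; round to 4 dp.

Q = [[0.0000, 0.3590, 0.9333], [0.6000, -0.7467, 0.2872], [0.8000, 0.5600, -0.2154]], R = [[5.0000, -3.2000, -1.8000], [0.0000, 2.7857, 2.9580], [0.0000, 0.0000, 1.0051]]

q_1 = w_1/‖w_1‖ = (0, 3, 4)/5.0000 = (0.0000, 0.6000, 0.8000).
r_{12} = q_1·w_2 = -3.2000.
u_2 = w_2 + 3.2000·q_1 = (1.0000, -2.0800, 1.5600).
‖u_2‖ = 2.7857, so q_2 = (0.3590, -0.7467, 0.5600).
r_{13} = q_1·w_3 = -1.8000; r_{23} = q_2·w_3 = 2.9580.
u_3 = w_3 + 1.8000·q_1 − 2.9580·q_2 = (0.9381, 0.2887, -0.2165).
‖u_3‖ = 1.0051, so q_3 = (0.9333, 0.2872, -0.2154).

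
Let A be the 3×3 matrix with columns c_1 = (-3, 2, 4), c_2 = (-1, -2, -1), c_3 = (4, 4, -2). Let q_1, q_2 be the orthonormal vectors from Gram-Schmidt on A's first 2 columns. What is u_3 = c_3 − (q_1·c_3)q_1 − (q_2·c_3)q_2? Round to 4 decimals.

q_1 = c_1/‖c_1‖ = (-3, 2, 4)/5.3852 = (-0.5571, 0.3714, 0.7428).
r_{12} = q_1·c_2 = -0.9285.
u_2 = c_2 + 0.9285·q_1 = (-1.5172, -1.6552, -0.3103).
‖u_2‖ = 2.2667, so q_2 = (-0.6694, -0.7302, -0.1369).
r_{13} = q_1·c_3 = -2.2283; r_{23} = q_2·c_3 = -5.3245.
u_3 = c_3 + 2.2283·q_1 + 5.3245·q_2 = (-0.8054, 0.9396, -1.0738).

u_3 = (-0.8054, 0.9396, -1.0738)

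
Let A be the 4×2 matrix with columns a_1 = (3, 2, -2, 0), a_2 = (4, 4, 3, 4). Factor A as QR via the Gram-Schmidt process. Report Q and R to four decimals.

Q = [[0.7276, 0.2268], [0.4851, 0.3489], [-0.4851, 0.6891], [0.0000, 0.5932]], R = [[4.1231, 3.3955], [0.0000, 6.7432]]

a_1 = (3, 2, -2, 0); ‖a_1‖ = 4.1231, so q_1 = (0.7276, 0.4851, -0.4851, 0.0000).
q_1·a_2 = 0.7276·4 + 0.4851·4 + (-0.4851)·3 + 0.0000·4 = 3.3955.
u_2 = a_2 − 3.3955·q_1 = (1.5294, 2.3529, 4.6471, 4.0000).
‖u_2‖ = 6.7432, so q_2 = (0.2268, 0.3489, 0.6891, 0.5932).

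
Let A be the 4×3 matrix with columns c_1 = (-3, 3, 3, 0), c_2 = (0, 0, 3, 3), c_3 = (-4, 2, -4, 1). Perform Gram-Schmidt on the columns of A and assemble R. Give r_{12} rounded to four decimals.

c_1 = (-3, 3, 3, 0); ‖c_1‖ = 5.1962, so e_1 = (-0.5774, 0.5774, 0.5774, 0.0000).
r_{12} = e_1·c_2 = 1.7321.

r_{12} = 1.7321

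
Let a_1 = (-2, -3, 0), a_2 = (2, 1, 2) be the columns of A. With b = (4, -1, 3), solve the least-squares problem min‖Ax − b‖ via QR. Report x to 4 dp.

x = (0.6765, 1.9706)

e_1 = a_1/‖a_1‖ = (-2, -3, 0)/3.6056 = (-0.5547, -0.8321, 0.0000).
r_{12} = e_1·a_2 = -1.9415.
u_2 = a_2 + 1.9415·e_1 = (0.9231, -0.6154, 2.0000).
‖u_2‖ = 2.2871, so e_2 = (0.4036, -0.2691, 0.8745).
Qᵀb = (-1.3868, 4.5069).
Back-substitute: x_2 = 4.5069/2.2871 = 1.9706.
x_1 = (-1.3868 + 1.9415·1.9706)/3.6056 = 0.6765.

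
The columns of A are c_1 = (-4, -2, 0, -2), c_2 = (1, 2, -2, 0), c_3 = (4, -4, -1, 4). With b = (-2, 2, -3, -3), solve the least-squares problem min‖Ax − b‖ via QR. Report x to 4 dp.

e_1 = c_1/‖c_1‖ = (-4, -2, 0, -2)/4.8990 = (-0.8165, -0.4082, 0.0000, -0.4082).
r_{12} = e_1·c_2 = -1.6330.
u_2 = c_2 + 1.6330·e_1 = (-0.3333, 1.3333, -2.0000, -0.6667).
‖u_2‖ = 2.5166, so e_2 = (-0.1325, 0.5298, -0.7947, -0.2649).
r_{13} = e_1·c_3 = -3.2660; r_{23} = e_2·c_3 = -2.9140.
u_3 = c_3 + 3.2660·e_1 + 2.9140·e_2 = (0.9474, -3.7895, -3.3158, 1.8947).
‖u_3‖ = 5.4628, so e_3 = (0.1734, -0.6937, -0.6070, 0.3468).
Qᵀb = (2.0412, 4.5034, -0.9538).
Back-substitute: x_3 = -0.9538/5.4628 = -0.1746.
x_2 = (4.5034 + 2.9140·(-0.1746))/2.5166 = 1.5873.
x_1 = (2.0412 + 1.6330·1.5873 + 3.2660·(-0.1746))/4.8990 = 0.8294.

x = (0.8294, 1.5873, -0.1746)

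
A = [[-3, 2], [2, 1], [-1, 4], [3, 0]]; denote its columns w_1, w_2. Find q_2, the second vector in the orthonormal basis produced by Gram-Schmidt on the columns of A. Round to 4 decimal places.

w_1 = (-3, 2, -1, 3); ‖w_1‖ = 4.7958, so q_1 = (-0.6255, 0.4170, -0.2085, 0.6255).
q_1·w_2 = (-0.6255)·2 + 0.4170·1 + (-0.2085)·4 + 0.6255·0 = -1.6681.
u_2 = w_2 + 1.6681·q_1 = (0.9565, 1.6957, 3.6522, 1.0435).
‖u_2‖ = 4.2682, so q_2 = (0.2241, 0.3973, 0.8557, 0.2445).

q_2 = (0.2241, 0.3973, 0.8557, 0.2445)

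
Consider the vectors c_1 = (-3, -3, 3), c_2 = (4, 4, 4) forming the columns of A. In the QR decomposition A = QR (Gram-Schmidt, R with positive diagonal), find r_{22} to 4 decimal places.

e_1 = c_1/‖c_1‖ = (-3, -3, 3)/5.1962 = (-0.5774, -0.5774, 0.5774).
r_{12} = e_1·c_2 = -2.3094.
u_2 = c_2 + 2.3094·e_1 = (2.6667, 2.6667, 5.3333).
r_{22} = ‖u_2‖ = 6.5320.

r_{22} = 6.5320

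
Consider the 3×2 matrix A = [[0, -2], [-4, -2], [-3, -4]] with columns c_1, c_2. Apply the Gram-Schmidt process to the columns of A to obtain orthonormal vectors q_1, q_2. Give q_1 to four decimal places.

q_1 = (0.0000, -0.8000, -0.6000)

q_1 = c_1/‖c_1‖ = (0, -4, -3)/5.0000 = (0.0000, -0.8000, -0.6000).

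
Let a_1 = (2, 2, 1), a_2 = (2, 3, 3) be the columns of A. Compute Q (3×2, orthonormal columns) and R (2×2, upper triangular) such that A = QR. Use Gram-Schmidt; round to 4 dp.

Q = [[0.6667, -0.4952], [0.6667, 0.0619], [0.3333, 0.8666]], R = [[3.0000, 4.3333], [0.0000, 1.7951]]

a_1 = (2, 2, 1); ‖a_1‖ = 3.0000, so e_1 = (0.6667, 0.6667, 0.3333).
e_1·a_2 = 0.6667·2 + 0.6667·3 + 0.3333·3 = 4.3333.
u_2 = a_2 − 4.3333·e_1 = (-0.8889, 0.1111, 1.5556).
‖u_2‖ = 1.7951, so e_2 = (-0.4952, 0.0619, 0.8666).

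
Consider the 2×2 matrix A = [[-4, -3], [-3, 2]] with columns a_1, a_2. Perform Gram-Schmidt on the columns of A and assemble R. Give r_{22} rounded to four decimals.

r_{22} = 3.4000

a_1 = (-4, -3); ‖a_1‖ = 5.0000, so e_1 = (-0.8000, -0.6000).
e_1·a_2 = (-0.8000)·(-3) + (-0.6000)·2 = 1.2000.
u_2 = a_2 − 1.2000·e_1 = (-2.0400, 2.7200).
r_{22} = ‖u_2‖ = 3.4000.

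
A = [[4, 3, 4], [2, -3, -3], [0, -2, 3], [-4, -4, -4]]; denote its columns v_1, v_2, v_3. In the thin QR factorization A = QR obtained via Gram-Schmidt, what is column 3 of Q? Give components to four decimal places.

e_3 = (0.1643, -0.3943, 0.9036, -0.0329)

e_1 = v_1/‖v_1‖ = (4, 2, 0, -4)/6.0000 = (0.6667, 0.3333, 0.0000, -0.6667).
r_{12} = e_1·v_2 = 3.6667.
u_2 = v_2 − 3.6667·e_1 = (0.5556, -4.2222, -2.0000, -1.5556).
‖u_2‖ = 4.9554, so e_2 = (0.1121, -0.8521, -0.4036, -0.3139).
r_{13} = e_1·v_3 = 4.3333; r_{23} = e_2·v_3 = 3.0494.
u_3 = v_3 − 4.3333·e_1 − 3.0494·e_2 = (0.7692, -1.8462, 4.2308, -0.1538).
‖u_3‖ = 4.6822, so e_3 = (0.1643, -0.3943, 0.9036, -0.0329).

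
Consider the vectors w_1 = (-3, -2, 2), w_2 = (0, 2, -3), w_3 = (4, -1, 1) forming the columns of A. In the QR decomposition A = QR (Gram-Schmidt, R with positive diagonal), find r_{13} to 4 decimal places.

r_{13} = -1.9403

w_1 = (-3, -2, 2); ‖w_1‖ = 4.1231, so q_1 = (-0.7276, -0.4851, 0.4851).
r_{13} = q_1·w_3 = -1.9403.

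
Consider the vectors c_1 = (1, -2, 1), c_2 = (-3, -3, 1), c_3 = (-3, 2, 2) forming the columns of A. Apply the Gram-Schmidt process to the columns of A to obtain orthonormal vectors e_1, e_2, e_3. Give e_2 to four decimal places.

e_2 = (-0.9073, -0.4124, 0.0825)

c_1 = (1, -2, 1); ‖c_1‖ = 2.4495, so e_1 = (0.4082, -0.8165, 0.4082).
e_1·c_2 = 0.4082·(-3) + (-0.8165)·(-3) + 0.4082·1 = 1.6330.
u_2 = c_2 − 1.6330·e_1 = (-3.6667, -1.6667, 0.3333).
‖u_2‖ = 4.0415, so e_2 = (-0.9073, -0.4124, 0.0825).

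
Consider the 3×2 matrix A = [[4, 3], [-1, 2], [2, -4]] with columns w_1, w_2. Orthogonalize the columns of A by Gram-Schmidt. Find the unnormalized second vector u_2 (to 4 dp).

u_2 = (2.6190, 2.0952, -4.1905)

w_1 = (4, -1, 2); ‖w_1‖ = 4.5826, so e_1 = (0.8729, -0.2182, 0.4364).
e_1·w_2 = 0.8729·3 + (-0.2182)·2 + 0.4364·(-4) = 0.4364.
u_2 = w_2 − 0.4364·e_1 = (2.6190, 2.0952, -4.1905).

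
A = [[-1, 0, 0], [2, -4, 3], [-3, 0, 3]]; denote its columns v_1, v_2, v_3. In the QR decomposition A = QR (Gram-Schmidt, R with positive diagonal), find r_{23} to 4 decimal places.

v_1 = (-1, 2, -3); ‖v_1‖ = 3.7417, so e_1 = (-0.2673, 0.5345, -0.8018).
e_1·v_2 = (-0.2673)·0 + 0.5345·(-4) + (-0.8018)·0 = -2.1381.
u_2 = v_2 + 2.1381·e_1 = (-0.5714, -2.8571, -1.7143).
‖u_2‖ = 3.3806, so e_2 = (-0.1690, -0.8452, -0.5071).
r_{23} = e_2·v_3 = -4.0567.

r_{23} = -4.0567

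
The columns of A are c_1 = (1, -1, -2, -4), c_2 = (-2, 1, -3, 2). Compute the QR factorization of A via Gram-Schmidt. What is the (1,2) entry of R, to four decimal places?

r_{12} = -1.0660

q_1 = c_1/‖c_1‖ = (1, -1, -2, -4)/4.6904 = (0.2132, -0.2132, -0.4264, -0.8528).
r_{12} = q_1·c_2 = -1.0660.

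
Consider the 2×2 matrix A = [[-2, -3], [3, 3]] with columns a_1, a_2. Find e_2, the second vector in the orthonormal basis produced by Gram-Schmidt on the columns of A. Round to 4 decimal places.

e_1 = a_1/‖a_1‖ = (-2, 3)/3.6056 = (-0.5547, 0.8321).
r_{12} = e_1·a_2 = 4.1603.
u_2 = a_2 − 4.1603·e_1 = (-0.6923, -0.4615).
‖u_2‖ = 0.8321, so e_2 = (-0.8321, -0.5547).

e_2 = (-0.8321, -0.5547)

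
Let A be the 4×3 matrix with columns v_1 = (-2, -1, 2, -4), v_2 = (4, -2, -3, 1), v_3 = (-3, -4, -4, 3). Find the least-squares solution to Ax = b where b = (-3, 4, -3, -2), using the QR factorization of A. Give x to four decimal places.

x = (-0.1612, -0.5440, 0.0674)

v_1 = (-2, -1, 2, -4); ‖v_1‖ = 5.0000, so e_1 = (-0.4000, -0.2000, 0.4000, -0.8000).
e_1·v_2 = (-0.4000)·4 + (-0.2000)·(-2) + 0.4000·(-3) + (-0.8000)·1 = -3.2000.
u_2 = v_2 + 3.2000·e_1 = (2.7200, -2.6400, -1.7200, -1.5600).
‖u_2‖ = 4.4452, so e_2 = (0.6119, -0.5939, -0.3869, -0.3509).
e_1·v_3 = (-0.4000)·(-3) + (-0.2000)·(-4) + 0.4000·(-4) + (-0.8000)·3 = -2.0000; e_2·v_3 = 0.6119·(-3) + (-0.5939)·(-4) + (-0.3869)·(-4) + (-0.3509)·3 = 1.0348.
u_3 = v_3 + 2.0000·e_1 − 1.0348·e_2 = (-4.4332, -3.7854, -2.7996, 1.7632).
‖u_3‖ = 6.7029, so e_3 = (-0.6614, -0.5647, -0.4177, 0.2630).
Qᵀb = (0.8000, -2.3486, 0.4521).
Back-substitute: x_3 = 0.4521/6.7029 = 0.0674.
x_2 = (-2.3486 − 1.0348·0.0674)/4.4452 = -0.5440.
x_1 = (0.8000 + 3.2000·(-0.5440) + 2.0000·0.0674)/5.0000 = -0.1612.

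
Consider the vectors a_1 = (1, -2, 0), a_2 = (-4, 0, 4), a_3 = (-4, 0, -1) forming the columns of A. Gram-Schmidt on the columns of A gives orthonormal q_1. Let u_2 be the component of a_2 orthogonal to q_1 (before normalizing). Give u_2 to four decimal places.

u_2 = (-3.2000, -1.6000, 4.0000)

q_1 = a_1/‖a_1‖ = (1, -2, 0)/2.2361 = (0.4472, -0.8944, 0.0000).
r_{12} = q_1·a_2 = -1.7889.
u_2 = a_2 + 1.7889·q_1 = (-3.2000, -1.6000, 4.0000).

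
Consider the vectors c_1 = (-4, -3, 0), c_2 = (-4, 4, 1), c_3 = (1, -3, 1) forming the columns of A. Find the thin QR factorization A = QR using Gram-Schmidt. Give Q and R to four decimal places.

c_1 = (-4, -3, 0); ‖c_1‖ = 5.0000, so q_1 = (-0.8000, -0.6000, 0.0000).
q_1·c_2 = (-0.8000)·(-4) + (-0.6000)·4 + 0.0000·1 = 0.8000.
u_2 = c_2 − 0.8000·q_1 = (-3.3600, 4.4800, 1.0000).
‖u_2‖ = 5.6886, so q_2 = (-0.5907, 0.7875, 0.1758).
q_1·c_3 = (-0.8000)·1 + (-0.6000)·(-3) + 0.0000·1 = 1.0000; q_2·c_3 = (-0.5907)·1 + 0.7875·(-3) + 0.1758·1 = -2.7775.
u_3 = c_3 − 1.0000·q_1 + 2.7775·q_2 = (0.1595, -0.2126, 1.4883).
‖u_3‖ = 1.5118, so q_3 = (0.1055, -0.1406, 0.9844).

Q = [[-0.8000, -0.5907, 0.1055], [-0.6000, 0.7875, -0.1406], [0.0000, 0.1758, 0.9844]], R = [[5.0000, 0.8000, 1.0000], [0.0000, 5.6886, -2.7775], [0.0000, 0.0000, 1.5118]]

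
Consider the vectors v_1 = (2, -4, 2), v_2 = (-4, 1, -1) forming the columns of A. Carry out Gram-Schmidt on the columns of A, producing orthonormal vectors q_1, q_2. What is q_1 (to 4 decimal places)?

q_1 = (0.4082, -0.8165, 0.4082)

v_1 = (2, -4, 2); ‖v_1‖ = 4.8990, so q_1 = (0.4082, -0.8165, 0.4082).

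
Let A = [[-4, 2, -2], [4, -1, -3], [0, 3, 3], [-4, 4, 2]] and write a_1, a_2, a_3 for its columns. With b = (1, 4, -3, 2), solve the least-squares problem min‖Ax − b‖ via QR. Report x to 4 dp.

e_1 = a_1/‖a_1‖ = (-4, 4, 0, -4)/6.9282 = (-0.5774, 0.5774, 0.0000, -0.5774).
r_{12} = e_1·a_2 = -4.0415.
u_2 = a_2 + 4.0415·e_1 = (-0.3333, 1.3333, 3.0000, 1.6667).
‖u_2‖ = 3.6968, so e_2 = (-0.0902, 0.3607, 0.8115, 0.4508).
r_{13} = e_1·a_3 = -1.7321; r_{23} = e_2·a_3 = 2.4345.
u_3 = a_3 + 1.7321·e_1 − 2.4345·e_2 = (-2.7805, -2.8780, 1.0244, -0.0976).
‖u_3‖ = 4.1320, so e_3 = (-0.6729, -0.6965, 0.2479, -0.0236).
Qᵀb = (0.5774, -0.1803, -4.2500).
Back-substitute: x_3 = -4.2500/4.1320 = -1.0286.
x_2 = (-0.1803 − 2.4345·(-1.0286))/3.6968 = 0.6286.
x_1 = (0.5774 + 4.0415·0.6286 + 1.7321·(-1.0286))/6.9282 = 0.1929.

x = (0.1929, 0.6286, -1.0286)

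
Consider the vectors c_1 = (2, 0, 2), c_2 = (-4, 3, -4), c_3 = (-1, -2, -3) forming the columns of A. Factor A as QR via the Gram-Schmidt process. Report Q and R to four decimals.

Q = [[0.7071, 0.0000, 0.7071], [0.0000, 1.0000, 0.0000], [0.7071, 0.0000, -0.7071]], R = [[2.8284, -5.6569, -2.8284], [0.0000, 3.0000, -2.0000], [0.0000, 0.0000, 1.4142]]

c_1 = (2, 0, 2); ‖c_1‖ = 2.8284, so q_1 = (0.7071, 0.0000, 0.7071).
q_1·c_2 = 0.7071·(-4) + 0.0000·3 + 0.7071·(-4) = -5.6569.
u_2 = c_2 + 5.6569·q_1 = (0.0000, 3.0000, 0.0000).
‖u_2‖ = 3.0000, so q_2 = (0.0000, 1.0000, 0.0000).
q_1·c_3 = 0.7071·(-1) + 0.0000·(-2) + 0.7071·(-3) = -2.8284; q_2·c_3 = (0.0000)·(-1) + 1.0000·(-2) + (0.0000)·(-3) = -2.0000.
u_3 = c_3 + 2.8284·q_1 + 2.0000·q_2 = (1.0000, 0.0000, -1.0000).
‖u_3‖ = 1.4142, so q_3 = (0.7071, 0.0000, -0.7071).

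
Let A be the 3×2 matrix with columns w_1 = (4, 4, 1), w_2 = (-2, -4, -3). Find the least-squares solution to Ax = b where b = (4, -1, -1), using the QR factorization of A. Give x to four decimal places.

x = (1.2807, 1.1579)

e_1 = w_1/‖w_1‖ = (4, 4, 1)/5.7446 = (0.6963, 0.6963, 0.1741).
r_{12} = e_1·w_2 = -4.7001.
u_2 = w_2 + 4.7001·e_1 = (1.2727, -0.7273, -2.1818).
‖u_2‖ = 2.6285, so e_2 = (0.4842, -0.2767, -0.8301).
Qᵀb = (1.9149, 3.0435).
Back-substitute: x_2 = 3.0435/2.6285 = 1.1579.
x_1 = (1.9149 + 4.7001·1.1579)/5.7446 = 1.2807.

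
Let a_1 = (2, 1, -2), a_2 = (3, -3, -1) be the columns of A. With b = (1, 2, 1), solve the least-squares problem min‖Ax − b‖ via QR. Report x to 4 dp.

q_1 = a_1/‖a_1‖ = (2, 1, -2)/3.0000 = (0.6667, 0.3333, -0.6667).
r_{12} = q_1·a_2 = 1.6667.
u_2 = a_2 − 1.6667·q_1 = (1.8889, -3.5556, 0.1111).
‖u_2‖ = 4.0277, so q_2 = (0.4690, -0.8828, 0.0276).
Qᵀb = (0.6667, -1.2690).
Back-substitute: x_2 = -1.2690/4.0277 = -0.3151.
x_1 = (0.6667 − 1.6667·(-0.3151))/3.0000 = 0.3973.

x = (0.3973, -0.3151)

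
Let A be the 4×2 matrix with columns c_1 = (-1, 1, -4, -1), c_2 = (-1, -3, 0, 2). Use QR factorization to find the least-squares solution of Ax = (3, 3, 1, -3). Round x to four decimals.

x = (-0.3440, -1.3840)

q_1 = c_1/‖c_1‖ = (-1, 1, -4, -1)/4.3589 = (-0.2294, 0.2294, -0.9177, -0.2294).
r_{12} = q_1·c_2 = -0.9177.
u_2 = c_2 + 0.9177·q_1 = (-1.2105, -2.7895, -0.8421, 1.7895).
‖u_2‖ = 3.6274, so q_2 = (-0.3337, -0.7690, -0.2322, 0.4933).
Qᵀb = (-0.2294, -5.0203).
Back-substitute: x_2 = -5.0203/3.6274 = -1.3840.
x_1 = (-0.2294 + 0.9177·(-1.3840))/4.3589 = -0.3440.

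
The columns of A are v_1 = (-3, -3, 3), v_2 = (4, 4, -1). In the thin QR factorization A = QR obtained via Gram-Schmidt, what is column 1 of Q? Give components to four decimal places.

v_1 = (-3, -3, 3); ‖v_1‖ = 5.1962, so e_1 = (-0.5774, -0.5774, 0.5774).

e_1 = (-0.5774, -0.5774, 0.5774)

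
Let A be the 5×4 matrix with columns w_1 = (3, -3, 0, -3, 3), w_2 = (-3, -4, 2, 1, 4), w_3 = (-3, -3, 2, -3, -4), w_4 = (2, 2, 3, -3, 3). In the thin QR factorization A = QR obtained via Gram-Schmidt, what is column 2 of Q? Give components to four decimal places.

w_1 = (3, -3, 0, -3, 3); ‖w_1‖ = 6.0000, so q_1 = (0.5000, -0.5000, 0.0000, -0.5000, 0.5000).
q_1·w_2 = 0.5000·(-3) + (-0.5000)·(-4) + 0.0000·2 + (-0.5000)·1 + 0.5000·4 = 2.0000.
u_2 = w_2 − 2.0000·q_1 = (-4.0000, -3.0000, 2.0000, 2.0000, 3.0000).
‖u_2‖ = 6.4807, so q_2 = (-0.6172, -0.4629, 0.3086, 0.3086, 0.4629).

q_2 = (-0.6172, -0.4629, 0.3086, 0.3086, 0.4629)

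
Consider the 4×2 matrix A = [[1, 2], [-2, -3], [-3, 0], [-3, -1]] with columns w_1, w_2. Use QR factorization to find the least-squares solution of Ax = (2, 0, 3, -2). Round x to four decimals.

q_1 = w_1/‖w_1‖ = (1, -2, -3, -3)/4.7958 = (0.2085, -0.4170, -0.6255, -0.6255).
r_{12} = q_1·w_2 = 2.2937.
u_2 = w_2 − 2.2937·q_1 = (1.5217, -2.0435, 1.4348, 0.4348).
‖u_2‖ = 2.9562, so q_2 = (0.5148, -0.6913, 0.4853, 0.1471).
Qᵀb = (-0.2085, 2.1914).
Back-substitute: x_2 = 2.1914/2.9562 = 0.7413.
x_1 = (-0.2085 − 2.2937·0.7413)/4.7958 = -0.3980.

x = (-0.3980, 0.7413)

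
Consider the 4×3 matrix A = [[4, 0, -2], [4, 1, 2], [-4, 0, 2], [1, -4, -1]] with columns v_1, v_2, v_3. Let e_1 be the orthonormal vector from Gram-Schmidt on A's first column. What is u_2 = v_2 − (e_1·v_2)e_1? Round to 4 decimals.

u_2 = (0.0000, 1.0000, 0.0000, -4.0000)

e_1 = v_1/‖v_1‖ = (4, 4, -4, 1)/7.0000 = (0.5714, 0.5714, -0.5714, 0.1429).
r_{12} = e_1·v_2 = 0.0000.
u_2 = v_2 + 0.0000·e_1 = (0.0000, 1.0000, 0.0000, -4.0000).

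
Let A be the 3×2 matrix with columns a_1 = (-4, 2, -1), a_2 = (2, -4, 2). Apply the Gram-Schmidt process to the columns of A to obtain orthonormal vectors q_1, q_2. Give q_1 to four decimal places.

q_1 = (-0.8729, 0.4364, -0.2182)

a_1 = (-4, 2, -1); ‖a_1‖ = 4.5826, so q_1 = (-0.8729, 0.4364, -0.2182).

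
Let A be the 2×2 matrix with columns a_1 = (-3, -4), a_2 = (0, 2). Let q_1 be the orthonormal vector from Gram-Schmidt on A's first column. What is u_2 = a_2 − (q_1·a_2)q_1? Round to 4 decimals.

a_1 = (-3, -4); ‖a_1‖ = 5.0000, so q_1 = (-0.6000, -0.8000).
q_1·a_2 = (-0.6000)·0 + (-0.8000)·2 = -1.6000.
u_2 = a_2 + 1.6000·q_1 = (-0.9600, 0.7200).

u_2 = (-0.9600, 0.7200)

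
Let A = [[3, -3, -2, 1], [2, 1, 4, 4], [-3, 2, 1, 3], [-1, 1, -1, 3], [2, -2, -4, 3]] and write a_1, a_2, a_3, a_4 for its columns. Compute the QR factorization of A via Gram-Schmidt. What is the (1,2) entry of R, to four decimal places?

r_{12} = -3.4641

a_1 = (3, 2, -3, -1, 2); ‖a_1‖ = 5.1962, so q_1 = (0.5774, 0.3849, -0.5774, -0.1925, 0.3849).
r_{12} = q_1·a_2 = -3.4641.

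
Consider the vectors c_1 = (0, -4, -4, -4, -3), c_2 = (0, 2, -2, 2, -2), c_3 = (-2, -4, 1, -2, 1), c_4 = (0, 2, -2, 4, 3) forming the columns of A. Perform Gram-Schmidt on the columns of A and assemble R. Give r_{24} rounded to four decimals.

r_{24} = 2.2857

c_1 = (0, -4, -4, -4, -3); ‖c_1‖ = 7.5498, so q_1 = (0.0000, -0.5298, -0.5298, -0.5298, -0.3974).
q_1·c_2 = 0.0000·0 + (-0.5298)·2 + (-0.5298)·(-2) + (-0.5298)·2 + (-0.3974)·(-2) = -0.2649.
u_2 = c_2 + 0.2649·q_1 = (0.0000, 1.8596, -2.1404, 1.8596, -2.1053).
‖u_2‖ = 3.9912, so q_2 = (0.0000, 0.4659, -0.5363, 0.4659, -0.5275).
r_{24} = q_2·c_4 = 2.2857.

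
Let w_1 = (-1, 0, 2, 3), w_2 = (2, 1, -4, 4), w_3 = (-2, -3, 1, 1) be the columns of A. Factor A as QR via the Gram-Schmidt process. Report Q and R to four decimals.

Q = [[-0.2673, 0.3537, -0.3307], [0.0000, 0.1650, -0.8907], [0.5345, -0.7073, -0.2990], [0.8018, 0.5894, 0.0891]], R = [[3.7417, 0.5345, 1.8708], [0.0000, 6.0592, -1.3203], [0.0000, 0.0000, 3.1236]]

e_1 = w_1/‖w_1‖ = (-1, 0, 2, 3)/3.7417 = (-0.2673, 0.0000, 0.5345, 0.8018).
r_{12} = e_1·w_2 = 0.5345.
u_2 = w_2 − 0.5345·e_1 = (2.1429, 1.0000, -4.2857, 3.5714).
‖u_2‖ = 6.0592, so e_2 = (0.3537, 0.1650, -0.7073, 0.5894).
r_{13} = e_1·w_3 = 1.8708; r_{23} = e_2·w_3 = -1.3203.
u_3 = w_3 − 1.8708·e_1 + 1.3203·e_2 = (-1.0331, -2.7821, -0.9339, 0.2782).
‖u_3‖ = 3.1236, so e_3 = (-0.3307, -0.8907, -0.2990, 0.0891).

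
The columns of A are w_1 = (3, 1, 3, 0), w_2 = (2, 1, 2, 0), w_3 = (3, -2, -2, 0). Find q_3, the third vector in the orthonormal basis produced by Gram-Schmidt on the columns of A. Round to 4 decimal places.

q_3 = (0.7071, 0.0000, -0.7071, 0.0000)

w_1 = (3, 1, 3, 0); ‖w_1‖ = 4.3589, so q_1 = (0.6882, 0.2294, 0.6882, 0.0000).
q_1·w_2 = 0.6882·2 + 0.2294·1 + 0.6882·2 + 0.0000·0 = 2.9824.
u_2 = w_2 − 2.9824·q_1 = (-0.0526, 0.3158, -0.0526, 0.0000).
‖u_2‖ = 0.3244, so q_2 = (-0.1622, 0.9733, -0.1622, 0.0000).
q_1·w_3 = 0.6882·3 + 0.2294·(-2) + 0.6882·(-2) + 0.0000·0 = 0.2294; q_2·w_3 = (-0.1622)·3 + 0.9733·(-2) + (-0.1622)·(-2) + 0.0000·0 = -2.1089.
u_3 = w_3 − 0.2294·q_1 + 2.1089·q_2 = (2.5000, 0.0000, -2.5000, 0.0000).
‖u_3‖ = 3.5355, so q_3 = (0.7071, 0.0000, -0.7071, 0.0000).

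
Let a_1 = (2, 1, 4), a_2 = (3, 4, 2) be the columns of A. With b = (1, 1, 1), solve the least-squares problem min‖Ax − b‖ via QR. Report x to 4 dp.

q_1 = a_1/‖a_1‖ = (2, 1, 4)/4.5826 = (0.4364, 0.2182, 0.8729).
r_{12} = q_1·a_2 = 3.9279.
u_2 = a_2 − 3.9279·q_1 = (1.2857, 3.1429, -1.4286).
‖u_2‖ = 3.6839, so q_2 = (0.3490, 0.8531, -0.3878).
Qᵀb = (1.5275, 0.8143).
Back-substitute: x_2 = 0.8143/3.6839 = 0.2211.
x_1 = (1.5275 − 3.9279·0.2211)/4.5826 = 0.1439.

x = (0.1439, 0.2211)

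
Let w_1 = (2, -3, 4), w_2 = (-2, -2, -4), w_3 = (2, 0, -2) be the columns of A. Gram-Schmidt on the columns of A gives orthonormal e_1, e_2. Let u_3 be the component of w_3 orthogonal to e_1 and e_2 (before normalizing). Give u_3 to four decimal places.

u_3 = (2.4000, 0.0000, -1.2000)

w_1 = (2, -3, 4); ‖w_1‖ = 5.3852, so e_1 = (0.3714, -0.5571, 0.7428).
e_1·w_2 = 0.3714·(-2) + (-0.5571)·(-2) + 0.7428·(-4) = -2.5997.
u_2 = w_2 + 2.5997·e_1 = (-1.0345, -3.4483, -2.0690).
‖u_2‖ = 4.1523, so e_2 = (-0.2491, -0.8305, -0.4983).
e_1·w_3 = 0.3714·2 + (-0.5571)·0 + 0.7428·(-2) = -0.7428; e_2·w_3 = (-0.2491)·2 + (-0.8305)·0 + (-0.4983)·(-2) = 0.4983.
u_3 = w_3 + 0.7428·e_1 − 0.4983·e_2 = (2.4000, 0.0000, -1.2000).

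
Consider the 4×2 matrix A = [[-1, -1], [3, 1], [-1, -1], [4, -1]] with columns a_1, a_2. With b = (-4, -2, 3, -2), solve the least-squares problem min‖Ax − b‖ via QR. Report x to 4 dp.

a_1 = (-1, 3, -1, 4); ‖a_1‖ = 5.1962, so q_1 = (-0.1925, 0.5774, -0.1925, 0.7698).
q_1·a_2 = (-0.1925)·(-1) + 0.5774·1 + (-0.1925)·(-1) + 0.7698·(-1) = 0.1925.
u_2 = a_2 − 0.1925·q_1 = (-0.9630, 0.8889, -0.9630, -1.1481).
‖u_2‖ = 1.9907, so q_2 = (-0.4837, 0.4465, -0.4837, -0.5768).
Qᵀb = (-2.5019, 0.7442).
Back-substitute: x_2 = 0.7442/1.9907 = 0.3738.
x_1 = (-2.5019 − 0.1925·0.3738)/5.1962 = -0.4953.

x = (-0.4953, 0.3738)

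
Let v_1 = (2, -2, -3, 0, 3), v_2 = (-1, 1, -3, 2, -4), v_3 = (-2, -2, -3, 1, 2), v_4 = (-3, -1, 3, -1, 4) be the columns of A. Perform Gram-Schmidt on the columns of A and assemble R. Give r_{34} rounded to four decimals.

v_1 = (2, -2, -3, 0, 3); ‖v_1‖ = 5.0990, so q_1 = (0.3922, -0.3922, -0.5883, 0.0000, 0.5883).
q_1·v_2 = 0.3922·(-1) + (-0.3922)·1 + (-0.5883)·(-3) + 0.0000·2 + 0.5883·(-4) = -1.3728.
u_2 = v_2 + 1.3728·q_1 = (-0.4615, 0.4615, -3.8077, 2.0000, -3.1923).
‖u_2‖ = 5.3959, so q_2 = (-0.0855, 0.0855, -0.7057, 0.3707, -0.5916).
q_1·v_3 = 0.3922·(-2) + (-0.3922)·(-2) + (-0.5883)·(-3) + 0.0000·1 + 0.5883·2 = 2.9417; q_2·v_3 = (-0.0855)·(-2) + 0.0855·(-2) + (-0.7057)·(-3) + 0.3707·1 + (-0.5916)·2 = 1.3044.
u_3 = v_3 − 2.9417·q_1 − 1.3044·q_2 = (-3.0423, -0.9577, -0.3487, 0.5165, 1.0410).
‖u_3‖ = 3.4124, so q_3 = (-0.8915, -0.2807, -0.1022, 0.1514, 0.3050).
r_{34} = q_3·v_4 = 3.7175.

r_{34} = 3.7175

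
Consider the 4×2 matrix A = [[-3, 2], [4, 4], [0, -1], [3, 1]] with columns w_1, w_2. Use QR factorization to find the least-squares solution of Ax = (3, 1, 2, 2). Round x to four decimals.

q_1 = w_1/‖w_1‖ = (-3, 4, 0, 3)/5.8310 = (-0.5145, 0.6860, 0.0000, 0.5145).
r_{12} = q_1·w_2 = 2.2295.
u_2 = w_2 − 2.2295·q_1 = (3.1471, 2.4706, -1.0000, -0.1471).
‖u_2‖ = 4.1267, so q_2 = (0.7626, 0.5987, -0.2423, -0.0356).
Qᵀb = (0.1715, 2.3306).
Back-substitute: x_2 = 2.3306/4.1267 = 0.5648.
x_1 = (0.1715 − 2.2295·0.5648)/5.8310 = -0.1865.

x = (-0.1865, 0.5648)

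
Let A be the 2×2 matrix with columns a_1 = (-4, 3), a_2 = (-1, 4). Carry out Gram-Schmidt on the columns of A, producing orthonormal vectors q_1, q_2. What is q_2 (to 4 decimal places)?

a_1 = (-4, 3); ‖a_1‖ = 5.0000, so q_1 = (-0.8000, 0.6000).
q_1·a_2 = (-0.8000)·(-1) + 0.6000·4 = 3.2000.
u_2 = a_2 − 3.2000·q_1 = (1.5600, 2.0800).
‖u_2‖ = 2.6000, so q_2 = (0.6000, 0.8000).

q_2 = (0.6000, 0.8000)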